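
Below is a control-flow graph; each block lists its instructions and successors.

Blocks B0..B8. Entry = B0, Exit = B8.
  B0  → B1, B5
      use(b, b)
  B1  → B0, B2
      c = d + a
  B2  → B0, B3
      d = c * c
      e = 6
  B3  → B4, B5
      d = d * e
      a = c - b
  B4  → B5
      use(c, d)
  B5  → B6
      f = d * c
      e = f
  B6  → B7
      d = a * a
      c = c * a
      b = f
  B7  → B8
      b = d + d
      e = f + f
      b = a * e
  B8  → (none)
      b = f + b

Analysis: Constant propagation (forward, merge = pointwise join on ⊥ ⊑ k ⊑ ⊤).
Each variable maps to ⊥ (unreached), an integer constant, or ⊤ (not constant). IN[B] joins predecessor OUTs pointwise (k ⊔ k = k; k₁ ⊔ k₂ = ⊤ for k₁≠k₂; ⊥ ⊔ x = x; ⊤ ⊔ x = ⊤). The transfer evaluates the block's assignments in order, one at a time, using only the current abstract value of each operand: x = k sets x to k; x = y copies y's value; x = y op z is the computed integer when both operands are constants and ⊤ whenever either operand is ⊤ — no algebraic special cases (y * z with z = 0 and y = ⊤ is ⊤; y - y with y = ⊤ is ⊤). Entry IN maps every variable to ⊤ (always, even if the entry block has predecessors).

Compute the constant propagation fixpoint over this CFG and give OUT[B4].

Per-block solution:
  B0:   IN=(all ⊤)   OUT=(all ⊤)
  B1:   IN=(all ⊤)   OUT=(all ⊤)
  B2:   IN=(all ⊤)   OUT={e:6; rest ⊤}
  B3:   IN={e:6; rest ⊤}   OUT={e:6; rest ⊤}
  B4:   IN={e:6; rest ⊤}   OUT={e:6; rest ⊤}
  B5:   IN=(all ⊤)   OUT=(all ⊤)
  B6:   IN=(all ⊤)   OUT=(all ⊤)
  B7:   IN=(all ⊤)   OUT=(all ⊤)
  B8:   IN=(all ⊤)   OUT=(all ⊤)

Merge at B4: IN[B4] = OUT[B3] = {a: ⊤, b: ⊤, c: ⊤, d: ⊤, e: 6, f: ⊤}
Applying B4's transfer function to that IN value gives OUT[B4] (row B4 above).

Answer: {a: ⊤, b: ⊤, c: ⊤, d: ⊤, e: 6, f: ⊤}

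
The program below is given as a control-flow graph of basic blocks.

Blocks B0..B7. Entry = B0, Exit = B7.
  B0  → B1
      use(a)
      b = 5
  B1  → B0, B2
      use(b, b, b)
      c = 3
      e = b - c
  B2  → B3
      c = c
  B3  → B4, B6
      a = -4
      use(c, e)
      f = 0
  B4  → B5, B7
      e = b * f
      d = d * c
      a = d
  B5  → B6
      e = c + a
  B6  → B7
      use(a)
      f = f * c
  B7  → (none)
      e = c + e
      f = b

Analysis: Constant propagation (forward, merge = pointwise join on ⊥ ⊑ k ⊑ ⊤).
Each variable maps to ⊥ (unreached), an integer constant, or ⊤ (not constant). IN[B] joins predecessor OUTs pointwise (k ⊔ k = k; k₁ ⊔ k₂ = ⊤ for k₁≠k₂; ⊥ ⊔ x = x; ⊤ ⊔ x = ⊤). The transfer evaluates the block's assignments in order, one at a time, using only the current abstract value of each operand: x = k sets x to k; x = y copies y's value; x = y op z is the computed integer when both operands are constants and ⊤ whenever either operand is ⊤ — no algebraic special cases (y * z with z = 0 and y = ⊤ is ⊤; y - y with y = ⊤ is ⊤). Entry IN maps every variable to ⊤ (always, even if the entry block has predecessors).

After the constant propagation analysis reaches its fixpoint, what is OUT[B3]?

Converged values:
  B0: | IN=(all ⊤) | OUT={b:5; rest ⊤}
  B1: | IN={b:5; rest ⊤} | OUT={b:5, c:3, e:2; rest ⊤}
  B2: | IN={b:5, c:3, e:2; rest ⊤} | OUT={b:5, c:3, e:2; rest ⊤}
  B3: | IN={b:5, c:3, e:2; rest ⊤} | OUT={a:-4, b:5, c:3, e:2, f:0; rest ⊤}
  B4: | IN={a:-4, b:5, c:3, e:2, f:0; rest ⊤} | OUT={b:5, c:3, e:0, f:0; rest ⊤}
  B5: | IN={b:5, c:3, e:0, f:0; rest ⊤} | OUT={b:5, c:3, f:0; rest ⊤}
  B6: | IN={b:5, c:3, f:0; rest ⊤} | OUT={b:5, c:3, f:0; rest ⊤}
  B7: | IN={b:5, c:3, f:0; rest ⊤} | OUT={b:5, c:3, f:5; rest ⊤}

Merge at B3: IN[B3] = OUT[B2] = {a: ⊤, b: 5, c: 3, d: ⊤, e: 2, f: ⊤}
Applying B3's transfer function to that IN value gives OUT[B3] (row B3 above).

Answer: {a: -4, b: 5, c: 3, d: ⊤, e: 2, f: 0}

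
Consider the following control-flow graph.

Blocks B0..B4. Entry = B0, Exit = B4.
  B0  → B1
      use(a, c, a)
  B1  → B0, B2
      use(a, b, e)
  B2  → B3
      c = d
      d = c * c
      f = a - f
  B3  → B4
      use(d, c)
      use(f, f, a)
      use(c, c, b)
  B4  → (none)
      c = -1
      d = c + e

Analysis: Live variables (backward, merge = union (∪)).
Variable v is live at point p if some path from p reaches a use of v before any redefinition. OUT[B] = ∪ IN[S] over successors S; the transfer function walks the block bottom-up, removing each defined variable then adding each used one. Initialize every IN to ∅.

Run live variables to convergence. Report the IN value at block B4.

Converged values:
  B0:  IN={a, b, c, d, e, f}  OUT={a, b, c, d, e, f}
  B1:  IN={a, b, c, d, e, f}  OUT={a, b, c, d, e, f}
  B2:  IN={a, b, d, e, f}  OUT={a, b, c, d, e, f}
  B3:  IN={a, b, c, d, e, f}  OUT={e}
  B4:  IN={e}  OUT={}

B4 is the boundary node: OUT[B4] = {}
Applying B4's transfer function to that OUT value gives IN[B4] (row B4 above).

Answer: {e}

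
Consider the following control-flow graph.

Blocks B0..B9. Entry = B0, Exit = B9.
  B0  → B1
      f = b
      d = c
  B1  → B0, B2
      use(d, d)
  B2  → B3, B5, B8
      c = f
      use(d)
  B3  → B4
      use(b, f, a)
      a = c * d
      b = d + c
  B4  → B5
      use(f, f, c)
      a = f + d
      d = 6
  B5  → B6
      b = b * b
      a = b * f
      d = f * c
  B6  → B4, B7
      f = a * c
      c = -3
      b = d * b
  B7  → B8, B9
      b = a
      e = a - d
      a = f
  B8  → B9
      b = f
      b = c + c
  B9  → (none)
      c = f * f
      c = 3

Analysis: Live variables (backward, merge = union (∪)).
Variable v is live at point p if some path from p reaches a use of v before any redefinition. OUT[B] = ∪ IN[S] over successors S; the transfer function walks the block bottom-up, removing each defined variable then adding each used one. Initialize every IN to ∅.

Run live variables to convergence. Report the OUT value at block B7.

Converged values:
  B0:   IN={a, b, c}   OUT={a, b, c, d, f}
  B1:   IN={a, b, c, d, f}   OUT={a, b, c, d, f}
  B2:   IN={a, b, d, f}   OUT={a, b, c, d, f}
  B3:   IN={a, b, c, d, f}   OUT={b, c, d, f}
  B4:   IN={b, c, d, f}   OUT={b, c, f}
  B5:   IN={b, c, f}   OUT={a, b, c, d}
  B6:   IN={a, b, c, d}   OUT={a, b, c, d, f}
  B7:   IN={a, c, d, f}   OUT={c, f}
  B8:   IN={c, f}   OUT={f}
  B9:   IN={f}   OUT={}

Merge at B7: OUT[B7] = IN[B8] ⊔ IN[B9] = {c, f}

Answer: {c, f}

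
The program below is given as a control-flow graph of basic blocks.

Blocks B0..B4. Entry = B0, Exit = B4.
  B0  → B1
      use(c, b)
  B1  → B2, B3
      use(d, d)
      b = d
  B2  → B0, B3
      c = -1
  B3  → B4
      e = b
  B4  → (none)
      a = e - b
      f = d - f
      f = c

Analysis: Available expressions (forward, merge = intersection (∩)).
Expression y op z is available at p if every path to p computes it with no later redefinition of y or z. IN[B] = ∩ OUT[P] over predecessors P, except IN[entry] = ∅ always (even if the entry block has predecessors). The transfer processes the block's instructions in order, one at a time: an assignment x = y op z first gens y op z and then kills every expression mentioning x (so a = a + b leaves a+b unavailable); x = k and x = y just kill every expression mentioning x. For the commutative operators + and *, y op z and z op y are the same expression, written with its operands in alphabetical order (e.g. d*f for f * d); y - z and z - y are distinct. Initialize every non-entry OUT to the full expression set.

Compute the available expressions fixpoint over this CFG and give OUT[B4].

Converged values:
  B0:   IN={}   OUT={}
  B1:   IN={}   OUT={}
  B2:   IN={}   OUT={}
  B3:   IN={}   OUT={}
  B4:   IN={}   OUT={e-b}

Merge at B4: IN[B4] = OUT[B3] = {}
Applying B4's transfer function to that IN value gives OUT[B4] (row B4 above).

Answer: {e-b}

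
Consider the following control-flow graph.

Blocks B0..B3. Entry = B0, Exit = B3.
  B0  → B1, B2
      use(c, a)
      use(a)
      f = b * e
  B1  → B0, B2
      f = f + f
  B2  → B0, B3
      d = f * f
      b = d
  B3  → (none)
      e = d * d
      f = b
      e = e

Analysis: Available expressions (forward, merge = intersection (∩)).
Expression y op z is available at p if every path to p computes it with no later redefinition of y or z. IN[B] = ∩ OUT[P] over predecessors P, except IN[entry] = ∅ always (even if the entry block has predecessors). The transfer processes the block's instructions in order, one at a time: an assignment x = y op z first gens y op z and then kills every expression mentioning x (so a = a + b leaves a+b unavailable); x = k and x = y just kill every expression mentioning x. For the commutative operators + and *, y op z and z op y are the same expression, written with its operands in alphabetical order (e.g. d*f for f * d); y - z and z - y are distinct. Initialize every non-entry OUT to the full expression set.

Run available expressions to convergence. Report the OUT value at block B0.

Converged values:
  B0:  IN={}  OUT={b*e}
  B1:  IN={b*e}  OUT={b*e}
  B2:  IN={b*e}  OUT={f*f}
  B3:  IN={f*f}  OUT={d*d}

Merge at B0 (entry node, so the boundary value {} is joined with the incoming edge(s)): IN[B0] = {} ∩ OUT[B1] ∩ OUT[B2] = {}
Applying B0's transfer function to that IN value gives OUT[B0] (row B0 above).

Answer: {b*e}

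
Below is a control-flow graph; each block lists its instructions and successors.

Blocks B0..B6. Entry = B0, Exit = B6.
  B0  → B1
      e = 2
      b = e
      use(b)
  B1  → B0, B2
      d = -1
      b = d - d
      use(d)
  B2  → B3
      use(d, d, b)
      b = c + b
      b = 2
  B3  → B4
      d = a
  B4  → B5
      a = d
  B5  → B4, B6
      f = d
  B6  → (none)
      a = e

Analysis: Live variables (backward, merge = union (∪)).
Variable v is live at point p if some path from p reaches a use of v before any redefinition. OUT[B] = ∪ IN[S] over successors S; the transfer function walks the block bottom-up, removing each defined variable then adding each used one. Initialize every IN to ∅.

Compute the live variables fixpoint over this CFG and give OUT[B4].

Converged values:
  B0:  IN={a, c}  OUT={a, c, e}
  B1:  IN={a, c, e}  OUT={a, b, c, d, e}
  B2:  IN={a, b, c, d, e}  OUT={a, e}
  B3:  IN={a, e}  OUT={d, e}
  B4:  IN={d, e}  OUT={d, e}
  B5:  IN={d, e}  OUT={d, e}
  B6:  IN={e}  OUT={}

Merge at B4: OUT[B4] = IN[B5] = {d, e}

Answer: {d, e}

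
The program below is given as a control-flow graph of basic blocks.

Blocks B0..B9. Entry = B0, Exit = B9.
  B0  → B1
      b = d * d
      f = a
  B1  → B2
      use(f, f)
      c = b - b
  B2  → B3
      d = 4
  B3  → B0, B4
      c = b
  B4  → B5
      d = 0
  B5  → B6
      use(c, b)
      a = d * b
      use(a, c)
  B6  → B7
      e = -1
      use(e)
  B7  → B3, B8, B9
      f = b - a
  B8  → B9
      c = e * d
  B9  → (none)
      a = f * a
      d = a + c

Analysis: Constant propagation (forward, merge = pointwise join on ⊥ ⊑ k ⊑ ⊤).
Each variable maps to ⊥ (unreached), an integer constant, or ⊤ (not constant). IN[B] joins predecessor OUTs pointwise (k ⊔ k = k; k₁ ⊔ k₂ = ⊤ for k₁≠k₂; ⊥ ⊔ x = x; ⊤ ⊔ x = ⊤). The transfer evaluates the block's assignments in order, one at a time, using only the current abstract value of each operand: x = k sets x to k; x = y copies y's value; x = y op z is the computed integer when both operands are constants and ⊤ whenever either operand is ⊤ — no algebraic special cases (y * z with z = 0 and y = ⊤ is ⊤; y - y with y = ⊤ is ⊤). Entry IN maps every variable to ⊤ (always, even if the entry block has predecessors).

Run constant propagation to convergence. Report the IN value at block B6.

Answer: {a: ⊤, b: ⊤, c: ⊤, d: 0, e: ⊤, f: ⊤}

Derivation:
Per-block solution:
  B0:  IN=(all ⊤)  OUT=(all ⊤)
  B1:  IN=(all ⊤)  OUT=(all ⊤)
  B2:  IN=(all ⊤)  OUT={d:4; rest ⊤}
  B3:  IN=(all ⊤)  OUT=(all ⊤)
  B4:  IN=(all ⊤)  OUT={d:0; rest ⊤}
  B5:  IN={d:0; rest ⊤}  OUT={d:0; rest ⊤}
  B6:  IN={d:0; rest ⊤}  OUT={d:0, e:-1; rest ⊤}
  B7:  IN={d:0, e:-1; rest ⊤}  OUT={d:0, e:-1; rest ⊤}
  B8:  IN={d:0, e:-1; rest ⊤}  OUT={c:0, d:0, e:-1; rest ⊤}
  B9:  IN={d:0, e:-1; rest ⊤}  OUT={e:-1; rest ⊤}

Merge at B6: IN[B6] = OUT[B5] = {a: ⊤, b: ⊤, c: ⊤, d: 0, e: ⊤, f: ⊤}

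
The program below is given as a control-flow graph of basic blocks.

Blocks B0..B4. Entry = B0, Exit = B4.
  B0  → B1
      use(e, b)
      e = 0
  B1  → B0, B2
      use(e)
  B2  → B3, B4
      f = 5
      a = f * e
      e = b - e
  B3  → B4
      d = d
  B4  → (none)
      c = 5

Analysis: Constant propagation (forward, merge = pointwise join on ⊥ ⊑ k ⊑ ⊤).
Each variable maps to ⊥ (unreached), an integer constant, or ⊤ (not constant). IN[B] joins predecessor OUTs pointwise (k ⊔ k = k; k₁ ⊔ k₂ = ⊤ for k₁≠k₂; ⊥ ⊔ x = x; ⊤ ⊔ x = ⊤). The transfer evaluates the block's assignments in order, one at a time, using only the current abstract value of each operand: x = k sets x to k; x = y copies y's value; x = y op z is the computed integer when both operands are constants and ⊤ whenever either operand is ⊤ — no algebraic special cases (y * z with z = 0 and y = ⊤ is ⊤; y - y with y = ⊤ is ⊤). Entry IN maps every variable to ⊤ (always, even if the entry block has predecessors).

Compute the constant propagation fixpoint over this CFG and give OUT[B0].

Answer: {a: ⊤, b: ⊤, c: ⊤, d: ⊤, e: 0, f: ⊤}

Trace:
Per-block solution:
  B0:  IN=(all ⊤)  OUT={e:0; rest ⊤}
  B1:  IN={e:0; rest ⊤}  OUT={e:0; rest ⊤}
  B2:  IN={e:0; rest ⊤}  OUT={a:0, f:5; rest ⊤}
  B3:  IN={a:0, f:5; rest ⊤}  OUT={a:0, f:5; rest ⊤}
  B4:  IN={a:0, f:5; rest ⊤}  OUT={a:0, c:5, f:5; rest ⊤}

Merge at B0 (entry node, so the boundary value (all ⊤) is joined with the incoming edge(s)): IN[B0] = (all ⊤) ⊔ OUT[B1] = {a: ⊤, b: ⊤, c: ⊤, d: ⊤, e: ⊤, f: ⊤}
Applying B0's transfer function to that IN value gives OUT[B0] (row B0 above).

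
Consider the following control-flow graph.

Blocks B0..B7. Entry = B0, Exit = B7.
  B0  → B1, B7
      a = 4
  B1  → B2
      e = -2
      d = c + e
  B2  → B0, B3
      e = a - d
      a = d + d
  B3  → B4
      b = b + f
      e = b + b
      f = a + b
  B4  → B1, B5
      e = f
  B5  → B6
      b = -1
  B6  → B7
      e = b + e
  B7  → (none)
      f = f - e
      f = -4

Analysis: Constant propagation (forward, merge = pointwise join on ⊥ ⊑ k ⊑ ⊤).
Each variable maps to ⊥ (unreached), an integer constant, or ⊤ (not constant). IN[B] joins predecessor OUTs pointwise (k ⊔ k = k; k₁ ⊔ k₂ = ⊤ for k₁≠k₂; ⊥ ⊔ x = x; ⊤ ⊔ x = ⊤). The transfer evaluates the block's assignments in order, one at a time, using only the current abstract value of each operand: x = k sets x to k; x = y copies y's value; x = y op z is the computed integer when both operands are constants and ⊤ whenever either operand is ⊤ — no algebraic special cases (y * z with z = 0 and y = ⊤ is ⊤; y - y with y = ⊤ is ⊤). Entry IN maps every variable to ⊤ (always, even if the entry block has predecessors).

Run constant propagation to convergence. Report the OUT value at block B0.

Answer: {a: 4, b: ⊤, c: ⊤, d: ⊤, e: ⊤, f: ⊤}

Working:
Converged values:
  B0: | IN=(all ⊤) | OUT={a:4; rest ⊤}
  B1: | IN=(all ⊤) | OUT={e:-2; rest ⊤}
  B2: | IN={e:-2; rest ⊤} | OUT=(all ⊤)
  B3: | IN=(all ⊤) | OUT=(all ⊤)
  B4: | IN=(all ⊤) | OUT=(all ⊤)
  B5: | IN=(all ⊤) | OUT={b:-1; rest ⊤}
  B6: | IN={b:-1; rest ⊤} | OUT={b:-1; rest ⊤}
  B7: | IN=(all ⊤) | OUT={f:-4; rest ⊤}

Merge at B0 (entry node, so the boundary value (all ⊤) is joined with the incoming edge(s)): IN[B0] = (all ⊤) ⊔ OUT[B2] = {a: ⊤, b: ⊤, c: ⊤, d: ⊤, e: ⊤, f: ⊤}
Applying B0's transfer function to that IN value gives OUT[B0] (row B0 above).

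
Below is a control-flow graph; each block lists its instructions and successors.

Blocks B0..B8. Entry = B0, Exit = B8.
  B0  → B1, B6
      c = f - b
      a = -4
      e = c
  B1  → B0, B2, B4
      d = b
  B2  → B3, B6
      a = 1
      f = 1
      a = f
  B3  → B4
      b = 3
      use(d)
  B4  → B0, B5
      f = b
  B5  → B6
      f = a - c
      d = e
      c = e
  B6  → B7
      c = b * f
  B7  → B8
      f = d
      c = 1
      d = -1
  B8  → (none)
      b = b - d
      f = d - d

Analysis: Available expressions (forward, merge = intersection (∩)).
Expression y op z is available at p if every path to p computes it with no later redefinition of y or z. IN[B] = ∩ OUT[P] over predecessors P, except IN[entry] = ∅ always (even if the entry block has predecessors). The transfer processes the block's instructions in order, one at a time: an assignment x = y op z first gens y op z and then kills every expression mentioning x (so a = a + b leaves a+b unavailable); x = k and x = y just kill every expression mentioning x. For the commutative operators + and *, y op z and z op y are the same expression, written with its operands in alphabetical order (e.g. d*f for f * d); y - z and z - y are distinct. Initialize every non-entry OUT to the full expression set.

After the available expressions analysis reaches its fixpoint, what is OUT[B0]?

Per-block solution:
  B0: | IN={} | OUT={f-b}
  B1: | IN={f-b} | OUT={f-b}
  B2: | IN={f-b} | OUT={}
  B3: | IN={} | OUT={}
  B4: | IN={} | OUT={}
  B5: | IN={} | OUT={}
  B6: | IN={} | OUT={b*f}
  B7: | IN={b*f} | OUT={}
  B8: | IN={} | OUT={d-d}

Merge at B0 (entry node, so the boundary value {} is joined with the incoming edge(s)): IN[B0] = {} ∩ OUT[B1] ∩ OUT[B4] = {}
Applying B0's transfer function to that IN value gives OUT[B0] (row B0 above).

Answer: {f-b}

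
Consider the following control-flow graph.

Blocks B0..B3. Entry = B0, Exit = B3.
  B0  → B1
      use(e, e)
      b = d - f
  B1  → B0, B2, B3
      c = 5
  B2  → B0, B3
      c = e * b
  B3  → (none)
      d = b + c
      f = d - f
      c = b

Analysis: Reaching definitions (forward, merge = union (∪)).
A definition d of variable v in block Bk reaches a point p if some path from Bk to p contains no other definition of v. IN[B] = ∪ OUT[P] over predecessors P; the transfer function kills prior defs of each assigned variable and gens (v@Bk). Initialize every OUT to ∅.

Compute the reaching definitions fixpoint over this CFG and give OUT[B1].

Answer: {b@B0, c@B1}

Working:
Converged values:
  B0:  IN={b@B0, c@B1, c@B2}  OUT={b@B0, c@B1, c@B2}
  B1:  IN={b@B0, c@B1, c@B2}  OUT={b@B0, c@B1}
  B2:  IN={b@B0, c@B1}  OUT={b@B0, c@B2}
  B3:  IN={b@B0, c@B1, c@B2}  OUT={b@B0, c@B3, d@B3, f@B3}

Merge at B1: IN[B1] = OUT[B0] = {b@B0, c@B1, c@B2}
Applying B1's transfer function to that IN value gives OUT[B1] (row B1 above).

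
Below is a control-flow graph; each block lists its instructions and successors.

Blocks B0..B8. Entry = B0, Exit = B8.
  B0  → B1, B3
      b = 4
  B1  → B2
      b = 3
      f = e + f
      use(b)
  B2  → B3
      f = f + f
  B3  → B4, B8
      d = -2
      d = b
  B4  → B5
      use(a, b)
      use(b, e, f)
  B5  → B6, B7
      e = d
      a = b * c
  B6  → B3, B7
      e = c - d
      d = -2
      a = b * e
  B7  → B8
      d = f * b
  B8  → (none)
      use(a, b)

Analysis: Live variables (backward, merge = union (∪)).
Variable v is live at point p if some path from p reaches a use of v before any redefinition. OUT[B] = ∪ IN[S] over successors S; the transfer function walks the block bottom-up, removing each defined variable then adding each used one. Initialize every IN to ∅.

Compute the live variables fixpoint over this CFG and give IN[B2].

Per-block solution:
  B0:  IN={a, c, e, f}  OUT={a, b, c, e, f}
  B1:  IN={a, c, e, f}  OUT={a, b, c, e, f}
  B2:  IN={a, b, c, e, f}  OUT={a, b, c, e, f}
  B3:  IN={a, b, c, e, f}  OUT={a, b, c, d, e, f}
  B4:  IN={a, b, c, d, e, f}  OUT={b, c, d, f}
  B5:  IN={b, c, d, f}  OUT={a, b, c, d, f}
  B6:  IN={b, c, d, f}  OUT={a, b, c, e, f}
  B7:  IN={a, b, f}  OUT={a, b}
  B8:  IN={a, b}  OUT={}

Merge at B2: OUT[B2] = IN[B3] = {a, b, c, e, f}
Applying B2's transfer function to that OUT value gives IN[B2] (row B2 above).

Answer: {a, b, c, e, f}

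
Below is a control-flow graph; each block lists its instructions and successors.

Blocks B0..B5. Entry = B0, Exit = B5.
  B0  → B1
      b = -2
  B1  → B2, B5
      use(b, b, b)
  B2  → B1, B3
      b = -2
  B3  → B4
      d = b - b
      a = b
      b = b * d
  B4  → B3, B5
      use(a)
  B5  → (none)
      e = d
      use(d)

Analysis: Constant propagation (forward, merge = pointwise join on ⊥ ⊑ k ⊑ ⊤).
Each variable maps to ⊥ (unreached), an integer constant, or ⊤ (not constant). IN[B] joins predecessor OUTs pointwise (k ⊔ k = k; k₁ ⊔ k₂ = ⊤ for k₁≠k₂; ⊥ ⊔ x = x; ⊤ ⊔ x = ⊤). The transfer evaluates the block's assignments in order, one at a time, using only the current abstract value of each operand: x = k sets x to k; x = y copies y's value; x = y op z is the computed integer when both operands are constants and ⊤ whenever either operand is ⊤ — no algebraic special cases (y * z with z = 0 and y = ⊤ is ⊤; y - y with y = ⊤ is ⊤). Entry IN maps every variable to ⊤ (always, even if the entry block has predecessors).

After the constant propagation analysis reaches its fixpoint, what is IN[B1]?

Answer: {a: ⊤, b: -2, c: ⊤, d: ⊤, e: ⊤, f: ⊤}

Working:
Per-block solution:
  B0:  IN=(all ⊤)  OUT={b:-2; rest ⊤}
  B1:  IN={b:-2; rest ⊤}  OUT={b:-2; rest ⊤}
  B2:  IN={b:-2; rest ⊤}  OUT={b:-2; rest ⊤}
  B3:  IN=(all ⊤)  OUT=(all ⊤)
  B4:  IN=(all ⊤)  OUT=(all ⊤)
  B5:  IN=(all ⊤)  OUT=(all ⊤)

Merge at B1: IN[B1] = OUT[B0] ⊔ OUT[B2] = {a: ⊤, b: -2, c: ⊤, d: ⊤, e: ⊤, f: ⊤}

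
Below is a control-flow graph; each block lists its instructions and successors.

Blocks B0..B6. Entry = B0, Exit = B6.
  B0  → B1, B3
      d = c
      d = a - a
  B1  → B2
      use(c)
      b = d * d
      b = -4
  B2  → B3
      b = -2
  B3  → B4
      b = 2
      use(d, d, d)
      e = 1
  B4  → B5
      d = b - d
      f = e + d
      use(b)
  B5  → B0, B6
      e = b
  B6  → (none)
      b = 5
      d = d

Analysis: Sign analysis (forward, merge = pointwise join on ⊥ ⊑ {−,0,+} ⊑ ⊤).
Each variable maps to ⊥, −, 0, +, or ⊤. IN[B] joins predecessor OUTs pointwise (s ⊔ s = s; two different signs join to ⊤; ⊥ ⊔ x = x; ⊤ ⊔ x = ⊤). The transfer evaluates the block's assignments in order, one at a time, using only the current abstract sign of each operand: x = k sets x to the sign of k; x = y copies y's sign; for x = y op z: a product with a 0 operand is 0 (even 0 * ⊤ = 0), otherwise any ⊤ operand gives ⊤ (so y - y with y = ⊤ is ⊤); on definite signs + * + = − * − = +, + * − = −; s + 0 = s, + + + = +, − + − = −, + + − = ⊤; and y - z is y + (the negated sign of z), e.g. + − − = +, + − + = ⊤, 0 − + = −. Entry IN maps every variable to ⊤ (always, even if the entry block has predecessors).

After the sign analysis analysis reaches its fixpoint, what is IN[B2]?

Converged values:
  B0:   IN=(all ⊤)   OUT=(all ⊤)
  B1:   IN=(all ⊤)   OUT={b:-; rest ⊤}
  B2:   IN={b:-; rest ⊤}   OUT={b:-; rest ⊤}
  B3:   IN=(all ⊤)   OUT={b:+, e:+; rest ⊤}
  B4:   IN={b:+, e:+; rest ⊤}   OUT={b:+, e:+; rest ⊤}
  B5:   IN={b:+, e:+; rest ⊤}   OUT={b:+, e:+; rest ⊤}
  B6:   IN={b:+, e:+; rest ⊤}   OUT={b:+, e:+; rest ⊤}

Merge at B2: IN[B2] = OUT[B1] = {a: ⊤, b: -, c: ⊤, d: ⊤, e: ⊤, f: ⊤}

Answer: {a: ⊤, b: -, c: ⊤, d: ⊤, e: ⊤, f: ⊤}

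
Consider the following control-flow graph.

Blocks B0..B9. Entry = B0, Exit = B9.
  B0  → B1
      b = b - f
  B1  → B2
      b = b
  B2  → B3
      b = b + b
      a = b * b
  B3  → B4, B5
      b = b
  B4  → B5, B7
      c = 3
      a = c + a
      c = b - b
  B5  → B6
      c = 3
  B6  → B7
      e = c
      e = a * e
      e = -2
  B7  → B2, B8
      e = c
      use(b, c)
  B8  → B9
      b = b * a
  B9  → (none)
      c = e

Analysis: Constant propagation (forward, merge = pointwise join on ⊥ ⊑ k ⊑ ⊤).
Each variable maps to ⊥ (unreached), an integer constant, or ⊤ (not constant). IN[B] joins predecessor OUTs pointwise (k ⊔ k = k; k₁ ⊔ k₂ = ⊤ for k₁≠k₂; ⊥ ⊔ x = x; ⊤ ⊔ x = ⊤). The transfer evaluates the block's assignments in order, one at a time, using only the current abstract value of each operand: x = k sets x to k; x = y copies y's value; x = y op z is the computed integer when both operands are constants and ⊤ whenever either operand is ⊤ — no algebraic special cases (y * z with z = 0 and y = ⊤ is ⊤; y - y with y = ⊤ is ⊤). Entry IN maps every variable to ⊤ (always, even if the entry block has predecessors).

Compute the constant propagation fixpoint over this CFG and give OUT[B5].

Answer: {a: ⊤, b: ⊤, c: 3, d: ⊤, e: ⊤, f: ⊤}

Working:
Fixpoint table:
  B0: | IN=(all ⊤) | OUT=(all ⊤)
  B1: | IN=(all ⊤) | OUT=(all ⊤)
  B2: | IN=(all ⊤) | OUT=(all ⊤)
  B3: | IN=(all ⊤) | OUT=(all ⊤)
  B4: | IN=(all ⊤) | OUT=(all ⊤)
  B5: | IN=(all ⊤) | OUT={c:3; rest ⊤}
  B6: | IN={c:3; rest ⊤} | OUT={c:3, e:-2; rest ⊤}
  B7: | IN=(all ⊤) | OUT=(all ⊤)
  B8: | IN=(all ⊤) | OUT=(all ⊤)
  B9: | IN=(all ⊤) | OUT=(all ⊤)

Merge at B5: IN[B5] = OUT[B3] ⊔ OUT[B4] = {a: ⊤, b: ⊤, c: ⊤, d: ⊤, e: ⊤, f: ⊤}
Applying B5's transfer function to that IN value gives OUT[B5] (row B5 above).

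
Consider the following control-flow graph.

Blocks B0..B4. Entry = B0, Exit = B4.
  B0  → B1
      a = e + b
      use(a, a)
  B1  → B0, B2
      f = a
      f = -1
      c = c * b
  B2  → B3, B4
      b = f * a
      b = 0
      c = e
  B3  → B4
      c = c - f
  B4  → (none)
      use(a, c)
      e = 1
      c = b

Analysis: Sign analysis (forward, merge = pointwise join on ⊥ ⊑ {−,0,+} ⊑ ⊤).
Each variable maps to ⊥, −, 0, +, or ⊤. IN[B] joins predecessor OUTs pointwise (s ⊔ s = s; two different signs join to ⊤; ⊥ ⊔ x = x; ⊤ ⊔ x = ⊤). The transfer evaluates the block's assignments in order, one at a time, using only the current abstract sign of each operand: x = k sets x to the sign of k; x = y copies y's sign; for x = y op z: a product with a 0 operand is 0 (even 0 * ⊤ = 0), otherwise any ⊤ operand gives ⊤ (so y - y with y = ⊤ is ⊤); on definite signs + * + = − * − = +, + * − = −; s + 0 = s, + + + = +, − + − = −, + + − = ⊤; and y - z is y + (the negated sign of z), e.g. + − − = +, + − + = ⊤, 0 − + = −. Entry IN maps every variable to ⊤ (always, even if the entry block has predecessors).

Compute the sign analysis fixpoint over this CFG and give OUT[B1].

Per-block solution:
  B0:   IN=(all ⊤)   OUT=(all ⊤)
  B1:   IN=(all ⊤)   OUT={f:-; rest ⊤}
  B2:   IN={f:-; rest ⊤}   OUT={b:0, f:-; rest ⊤}
  B3:   IN={b:0, f:-; rest ⊤}   OUT={b:0, f:-; rest ⊤}
  B4:   IN={b:0, f:-; rest ⊤}   OUT={b:0, c:0, e:+, f:-; rest ⊤}

Merge at B1: IN[B1] = OUT[B0] = {a: ⊤, b: ⊤, c: ⊤, d: ⊤, e: ⊤, f: ⊤}
Applying B1's transfer function to that IN value gives OUT[B1] (row B1 above).

Answer: {a: ⊤, b: ⊤, c: ⊤, d: ⊤, e: ⊤, f: -}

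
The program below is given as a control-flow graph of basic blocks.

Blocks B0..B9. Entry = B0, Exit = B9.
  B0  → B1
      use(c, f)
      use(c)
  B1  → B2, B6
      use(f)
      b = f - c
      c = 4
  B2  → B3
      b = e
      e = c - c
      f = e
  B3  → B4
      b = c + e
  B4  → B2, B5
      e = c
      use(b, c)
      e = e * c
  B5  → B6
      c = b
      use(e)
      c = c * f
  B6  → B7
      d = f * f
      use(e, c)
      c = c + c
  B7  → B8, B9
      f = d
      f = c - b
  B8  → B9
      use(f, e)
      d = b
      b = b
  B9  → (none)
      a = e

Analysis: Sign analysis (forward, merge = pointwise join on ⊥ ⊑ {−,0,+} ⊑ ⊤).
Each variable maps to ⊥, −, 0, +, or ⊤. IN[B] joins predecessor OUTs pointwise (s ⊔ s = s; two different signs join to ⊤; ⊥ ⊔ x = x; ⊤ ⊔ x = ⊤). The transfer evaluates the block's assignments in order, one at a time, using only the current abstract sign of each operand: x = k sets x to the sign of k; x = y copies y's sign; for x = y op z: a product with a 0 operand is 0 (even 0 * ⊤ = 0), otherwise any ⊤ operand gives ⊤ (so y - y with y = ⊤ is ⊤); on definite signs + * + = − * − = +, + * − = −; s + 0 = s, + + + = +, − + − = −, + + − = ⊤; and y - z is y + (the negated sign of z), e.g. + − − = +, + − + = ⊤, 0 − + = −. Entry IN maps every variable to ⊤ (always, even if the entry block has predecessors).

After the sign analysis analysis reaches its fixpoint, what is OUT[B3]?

Answer: {a: ⊤, b: ⊤, c: +, d: ⊤, e: ⊤, f: ⊤}

Derivation:
Fixpoint table:
  B0:  IN=(all ⊤)  OUT=(all ⊤)
  B1:  IN=(all ⊤)  OUT={c:+; rest ⊤}
  B2:  IN={c:+; rest ⊤}  OUT={c:+; rest ⊤}
  B3:  IN={c:+; rest ⊤}  OUT={c:+; rest ⊤}
  B4:  IN={c:+; rest ⊤}  OUT={c:+, e:+; rest ⊤}
  B5:  IN={c:+, e:+; rest ⊤}  OUT={e:+; rest ⊤}
  B6:  IN=(all ⊤)  OUT=(all ⊤)
  B7:  IN=(all ⊤)  OUT=(all ⊤)
  B8:  IN=(all ⊤)  OUT=(all ⊤)
  B9:  IN=(all ⊤)  OUT=(all ⊤)

Merge at B3: IN[B3] = OUT[B2] = {a: ⊤, b: ⊤, c: +, d: ⊤, e: ⊤, f: ⊤}
Applying B3's transfer function to that IN value gives OUT[B3] (row B3 above).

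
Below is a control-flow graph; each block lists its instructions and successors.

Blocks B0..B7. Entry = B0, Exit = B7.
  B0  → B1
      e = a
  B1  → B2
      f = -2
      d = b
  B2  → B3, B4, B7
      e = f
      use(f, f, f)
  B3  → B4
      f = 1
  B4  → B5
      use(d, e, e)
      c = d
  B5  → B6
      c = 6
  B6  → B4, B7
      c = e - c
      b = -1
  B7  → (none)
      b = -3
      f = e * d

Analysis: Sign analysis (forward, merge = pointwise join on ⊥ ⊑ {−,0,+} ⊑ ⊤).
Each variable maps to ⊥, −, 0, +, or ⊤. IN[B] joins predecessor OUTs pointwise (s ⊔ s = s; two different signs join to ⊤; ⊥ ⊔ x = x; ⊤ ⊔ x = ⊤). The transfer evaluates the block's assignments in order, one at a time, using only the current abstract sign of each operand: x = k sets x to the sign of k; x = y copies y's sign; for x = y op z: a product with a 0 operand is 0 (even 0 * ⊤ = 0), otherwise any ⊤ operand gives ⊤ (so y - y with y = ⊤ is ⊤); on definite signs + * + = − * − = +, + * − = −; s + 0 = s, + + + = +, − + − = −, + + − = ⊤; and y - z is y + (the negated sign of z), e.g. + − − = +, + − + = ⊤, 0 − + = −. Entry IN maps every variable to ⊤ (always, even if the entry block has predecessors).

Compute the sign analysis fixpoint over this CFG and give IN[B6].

Per-block solution:
  B0: | IN=(all ⊤) | OUT=(all ⊤)
  B1: | IN=(all ⊤) | OUT={f:-; rest ⊤}
  B2: | IN={f:-; rest ⊤} | OUT={e:-, f:-; rest ⊤}
  B3: | IN={e:-, f:-; rest ⊤} | OUT={e:-, f:+; rest ⊤}
  B4: | IN={e:-; rest ⊤} | OUT={e:-; rest ⊤}
  B5: | IN={e:-; rest ⊤} | OUT={c:+, e:-; rest ⊤}
  B6: | IN={c:+, e:-; rest ⊤} | OUT={b:-, c:-, e:-; rest ⊤}
  B7: | IN={e:-; rest ⊤} | OUT={b:-, e:-; rest ⊤}

Merge at B6: IN[B6] = OUT[B5] = {a: ⊤, b: ⊤, c: +, d: ⊤, e: -, f: ⊤}

Answer: {a: ⊤, b: ⊤, c: +, d: ⊤, e: -, f: ⊤}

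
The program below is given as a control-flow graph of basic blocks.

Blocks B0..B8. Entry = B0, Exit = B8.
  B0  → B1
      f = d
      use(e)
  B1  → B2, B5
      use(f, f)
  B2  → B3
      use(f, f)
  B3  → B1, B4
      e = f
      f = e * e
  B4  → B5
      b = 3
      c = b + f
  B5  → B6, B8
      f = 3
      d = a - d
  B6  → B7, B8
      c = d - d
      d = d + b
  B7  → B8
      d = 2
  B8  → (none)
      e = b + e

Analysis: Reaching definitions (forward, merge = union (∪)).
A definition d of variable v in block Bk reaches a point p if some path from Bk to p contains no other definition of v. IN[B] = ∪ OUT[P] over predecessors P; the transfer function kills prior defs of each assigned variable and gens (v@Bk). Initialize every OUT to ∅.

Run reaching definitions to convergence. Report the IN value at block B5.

Answer: {b@B4, c@B4, e@B3, f@B0, f@B3}

Working:
Per-block solution:
  B0: | IN={} | OUT={f@B0}
  B1: | IN={e@B3, f@B0, f@B3} | OUT={e@B3, f@B0, f@B3}
  B2: | IN={e@B3, f@B0, f@B3} | OUT={e@B3, f@B0, f@B3}
  B3: | IN={e@B3, f@B0, f@B3} | OUT={e@B3, f@B3}
  B4: | IN={e@B3, f@B3} | OUT={b@B4, c@B4, e@B3, f@B3}
  B5: | IN={b@B4, c@B4, e@B3, f@B0, f@B3} | OUT={b@B4, c@B4, d@B5, e@B3, f@B5}
  B6: | IN={b@B4, c@B4, d@B5, e@B3, f@B5} | OUT={b@B4, c@B6, d@B6, e@B3, f@B5}
  B7: | IN={b@B4, c@B6, d@B6, e@B3, f@B5} | OUT={b@B4, c@B6, d@B7, e@B3, f@B5}
  B8: | IN={b@B4, c@B4, c@B6, d@B5, d@B6, d@B7, e@B3, f@B5} | OUT={b@B4, c@B4, c@B6, d@B5, d@B6, d@B7, e@B8, f@B5}

Merge at B5: IN[B5] = OUT[B1] ⊔ OUT[B4] = {b@B4, c@B4, e@B3, f@B0, f@B3}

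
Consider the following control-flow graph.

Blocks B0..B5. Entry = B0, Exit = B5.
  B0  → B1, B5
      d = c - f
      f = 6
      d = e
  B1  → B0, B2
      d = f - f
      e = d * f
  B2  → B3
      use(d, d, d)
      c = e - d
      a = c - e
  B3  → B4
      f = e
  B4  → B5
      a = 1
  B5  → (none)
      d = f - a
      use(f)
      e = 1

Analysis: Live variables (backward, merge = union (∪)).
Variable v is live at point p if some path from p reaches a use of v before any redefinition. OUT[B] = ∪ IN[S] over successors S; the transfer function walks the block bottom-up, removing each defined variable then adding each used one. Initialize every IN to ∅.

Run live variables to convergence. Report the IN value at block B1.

Answer: {a, c, f}

Working:
Converged values:
  B0:  IN={a, c, e, f}  OUT={a, c, f}
  B1:  IN={a, c, f}  OUT={a, c, d, e, f}
  B2:  IN={d, e}  OUT={e}
  B3:  IN={e}  OUT={f}
  B4:  IN={f}  OUT={a, f}
  B5:  IN={a, f}  OUT={}

Merge at B1: OUT[B1] = IN[B0] ⊔ IN[B2] = {a, c, d, e, f}
Applying B1's transfer function to that OUT value gives IN[B1] (row B1 above).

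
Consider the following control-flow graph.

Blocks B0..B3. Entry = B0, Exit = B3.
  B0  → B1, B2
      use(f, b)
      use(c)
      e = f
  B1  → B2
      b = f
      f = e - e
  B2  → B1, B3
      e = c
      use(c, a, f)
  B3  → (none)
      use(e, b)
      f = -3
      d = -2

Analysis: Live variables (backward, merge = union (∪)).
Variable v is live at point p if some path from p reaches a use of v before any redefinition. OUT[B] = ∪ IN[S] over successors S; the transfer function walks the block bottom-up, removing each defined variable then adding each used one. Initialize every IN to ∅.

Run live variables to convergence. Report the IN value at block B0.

Converged values:
  B0:   IN={a, b, c, f}   OUT={a, b, c, e, f}
  B1:   IN={a, c, e, f}   OUT={a, b, c, f}
  B2:   IN={a, b, c, f}   OUT={a, b, c, e, f}
  B3:   IN={b, e}   OUT={}

Merge at B0: OUT[B0] = IN[B1] ⊔ IN[B2] = {a, b, c, e, f}
Applying B0's transfer function to that OUT value gives IN[B0] (row B0 above).

Answer: {a, b, c, f}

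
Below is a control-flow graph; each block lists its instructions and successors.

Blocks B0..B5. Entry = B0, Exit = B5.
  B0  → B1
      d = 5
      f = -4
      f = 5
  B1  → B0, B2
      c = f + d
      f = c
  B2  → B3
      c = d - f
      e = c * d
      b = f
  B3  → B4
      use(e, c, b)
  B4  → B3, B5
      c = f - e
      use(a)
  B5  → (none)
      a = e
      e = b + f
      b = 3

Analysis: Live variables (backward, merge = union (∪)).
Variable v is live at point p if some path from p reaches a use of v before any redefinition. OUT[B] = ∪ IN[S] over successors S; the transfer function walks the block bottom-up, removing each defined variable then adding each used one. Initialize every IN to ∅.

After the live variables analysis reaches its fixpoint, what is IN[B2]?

Fixpoint table:
  B0: | IN={a} | OUT={a, d, f}
  B1: | IN={a, d, f} | OUT={a, d, f}
  B2: | IN={a, d, f} | OUT={a, b, c, e, f}
  B3: | IN={a, b, c, e, f} | OUT={a, b, e, f}
  B4: | IN={a, b, e, f} | OUT={a, b, c, e, f}
  B5: | IN={b, e, f} | OUT={}

Merge at B2: OUT[B2] = IN[B3] = {a, b, c, e, f}
Applying B2's transfer function to that OUT value gives IN[B2] (row B2 above).

Answer: {a, d, f}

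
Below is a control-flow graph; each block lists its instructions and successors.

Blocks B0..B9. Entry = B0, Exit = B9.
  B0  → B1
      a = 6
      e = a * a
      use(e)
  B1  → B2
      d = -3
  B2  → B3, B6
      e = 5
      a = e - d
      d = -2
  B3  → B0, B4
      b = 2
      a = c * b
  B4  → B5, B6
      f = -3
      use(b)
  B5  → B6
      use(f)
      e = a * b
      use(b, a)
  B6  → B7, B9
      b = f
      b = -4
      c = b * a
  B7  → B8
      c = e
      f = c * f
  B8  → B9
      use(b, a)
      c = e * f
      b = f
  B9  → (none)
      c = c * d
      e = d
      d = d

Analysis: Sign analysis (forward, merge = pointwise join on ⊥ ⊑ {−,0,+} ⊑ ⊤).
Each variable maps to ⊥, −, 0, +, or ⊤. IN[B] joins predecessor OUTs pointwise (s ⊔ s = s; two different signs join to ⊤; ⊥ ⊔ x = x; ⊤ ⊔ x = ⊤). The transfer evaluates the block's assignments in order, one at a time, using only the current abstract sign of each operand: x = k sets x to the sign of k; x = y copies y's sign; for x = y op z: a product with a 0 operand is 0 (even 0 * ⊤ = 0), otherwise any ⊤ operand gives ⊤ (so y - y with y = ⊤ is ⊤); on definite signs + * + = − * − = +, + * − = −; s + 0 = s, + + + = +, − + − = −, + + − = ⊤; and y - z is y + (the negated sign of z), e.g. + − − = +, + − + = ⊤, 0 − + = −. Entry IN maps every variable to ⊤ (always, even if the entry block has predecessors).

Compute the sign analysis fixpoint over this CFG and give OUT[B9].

Converged values:
  B0:  IN=(all ⊤)  OUT={a:+, e:+; rest ⊤}
  B1:  IN={a:+, e:+; rest ⊤}  OUT={a:+, d:-, e:+; rest ⊤}
  B2:  IN={a:+, d:-, e:+; rest ⊤}  OUT={a:+, d:-, e:+; rest ⊤}
  B3:  IN={a:+, d:-, e:+; rest ⊤}  OUT={b:+, d:-, e:+; rest ⊤}
  B4:  IN={b:+, d:-, e:+; rest ⊤}  OUT={b:+, d:-, e:+, f:-; rest ⊤}
  B5:  IN={b:+, d:-, e:+, f:-; rest ⊤}  OUT={b:+, d:-, f:-; rest ⊤}
  B6:  IN={d:-; rest ⊤}  OUT={b:-, d:-; rest ⊤}
  B7:  IN={b:-, d:-; rest ⊤}  OUT={b:-, d:-; rest ⊤}
  B8:  IN={b:-, d:-; rest ⊤}  OUT={d:-; rest ⊤}
  B9:  IN={d:-; rest ⊤}  OUT={d:-, e:-; rest ⊤}

Merge at B9: IN[B9] = OUT[B6] ⊔ OUT[B8] = {a: ⊤, b: ⊤, c: ⊤, d: -, e: ⊤, f: ⊤}
Applying B9's transfer function to that IN value gives OUT[B9] (row B9 above).

Answer: {a: ⊤, b: ⊤, c: ⊤, d: -, e: -, f: ⊤}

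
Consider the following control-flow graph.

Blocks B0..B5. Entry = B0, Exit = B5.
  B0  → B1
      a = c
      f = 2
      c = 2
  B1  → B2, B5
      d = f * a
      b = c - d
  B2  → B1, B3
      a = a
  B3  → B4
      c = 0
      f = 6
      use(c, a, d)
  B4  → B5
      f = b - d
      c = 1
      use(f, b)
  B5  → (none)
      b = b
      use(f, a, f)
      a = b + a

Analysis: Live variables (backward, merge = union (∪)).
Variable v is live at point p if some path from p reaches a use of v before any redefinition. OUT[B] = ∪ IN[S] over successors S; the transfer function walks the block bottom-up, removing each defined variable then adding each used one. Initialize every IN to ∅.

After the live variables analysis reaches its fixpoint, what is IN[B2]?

Converged values:
  B0:  IN={c}  OUT={a, c, f}
  B1:  IN={a, c, f}  OUT={a, b, c, d, f}
  B2:  IN={a, b, c, d, f}  OUT={a, b, c, d, f}
  B3:  IN={a, b, d}  OUT={a, b, d}
  B4:  IN={a, b, d}  OUT={a, b, f}
  B5:  IN={a, b, f}  OUT={}

Merge at B2: OUT[B2] = IN[B1] ⊔ IN[B3] = {a, b, c, d, f}
Applying B2's transfer function to that OUT value gives IN[B2] (row B2 above).

Answer: {a, b, c, d, f}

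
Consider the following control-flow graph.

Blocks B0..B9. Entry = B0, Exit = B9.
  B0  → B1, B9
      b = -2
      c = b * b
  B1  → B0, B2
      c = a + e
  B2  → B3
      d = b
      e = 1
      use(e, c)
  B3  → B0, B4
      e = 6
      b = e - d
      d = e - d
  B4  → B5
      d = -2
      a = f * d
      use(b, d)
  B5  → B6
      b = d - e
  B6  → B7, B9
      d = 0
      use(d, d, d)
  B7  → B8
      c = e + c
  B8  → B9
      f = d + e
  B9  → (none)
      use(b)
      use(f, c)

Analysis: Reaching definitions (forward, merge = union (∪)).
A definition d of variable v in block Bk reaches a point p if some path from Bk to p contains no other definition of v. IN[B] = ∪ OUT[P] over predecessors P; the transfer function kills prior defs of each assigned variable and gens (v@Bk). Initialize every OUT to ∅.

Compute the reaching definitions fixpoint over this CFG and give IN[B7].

Answer: {a@B4, b@B5, c@B1, d@B6, e@B3}

Derivation:
Per-block solution:
  B0:  IN={b@B0, b@B3, c@B1, d@B3, e@B3}  OUT={b@B0, c@B0, d@B3, e@B3}
  B1:  IN={b@B0, c@B0, d@B3, e@B3}  OUT={b@B0, c@B1, d@B3, e@B3}
  B2:  IN={b@B0, c@B1, d@B3, e@B3}  OUT={b@B0, c@B1, d@B2, e@B2}
  B3:  IN={b@B0, c@B1, d@B2, e@B2}  OUT={b@B3, c@B1, d@B3, e@B3}
  B4:  IN={b@B3, c@B1, d@B3, e@B3}  OUT={a@B4, b@B3, c@B1, d@B4, e@B3}
  B5:  IN={a@B4, b@B3, c@B1, d@B4, e@B3}  OUT={a@B4, b@B5, c@B1, d@B4, e@B3}
  B6:  IN={a@B4, b@B5, c@B1, d@B4, e@B3}  OUT={a@B4, b@B5, c@B1, d@B6, e@B3}
  B7:  IN={a@B4, b@B5, c@B1, d@B6, e@B3}  OUT={a@B4, b@B5, c@B7, d@B6, e@B3}
  B8:  IN={a@B4, b@B5, c@B7, d@B6, e@B3}  OUT={a@B4, b@B5, c@B7, d@B6, e@B3, f@B8}
  B9:  IN={a@B4, b@B0, b@B5, c@B0, c@B1, c@B7, d@B3, d@B6, e@B3, f@B8}  OUT={a@B4, b@B0, b@B5, c@B0, c@B1, c@B7, d@B3, d@B6, e@B3, f@B8}

Merge at B7: IN[B7] = OUT[B6] = {a@B4, b@B5, c@B1, d@B6, e@B3}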